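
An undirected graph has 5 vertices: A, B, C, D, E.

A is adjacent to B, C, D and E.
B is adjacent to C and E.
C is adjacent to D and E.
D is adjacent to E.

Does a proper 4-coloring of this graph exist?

The chromatic number is 4. A, C, D, E are pairwise adjacent (a clique of size 4), so at least 4 colors are needed.
4 colors suffice: A=2, B=4, C=3, D=4, E=1.
That is already a proper 4-coloring.

Yes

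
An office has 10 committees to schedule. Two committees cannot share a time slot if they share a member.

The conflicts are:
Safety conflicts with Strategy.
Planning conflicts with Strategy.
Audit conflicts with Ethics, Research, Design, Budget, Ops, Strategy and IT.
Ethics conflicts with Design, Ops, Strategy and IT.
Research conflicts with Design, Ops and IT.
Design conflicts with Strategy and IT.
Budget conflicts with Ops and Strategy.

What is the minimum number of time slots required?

Audit, Ethics, Design, Strategy are mutually in conflict, so at least 4 time slots are needed.
4 time slots suffice: Safety=1, Planning=1, Audit=1, Ethics=4, Research=4, Design=3, Budget=3, Ops=2, Strategy=2, IT=2. No two conflicting committees share a time slot.

4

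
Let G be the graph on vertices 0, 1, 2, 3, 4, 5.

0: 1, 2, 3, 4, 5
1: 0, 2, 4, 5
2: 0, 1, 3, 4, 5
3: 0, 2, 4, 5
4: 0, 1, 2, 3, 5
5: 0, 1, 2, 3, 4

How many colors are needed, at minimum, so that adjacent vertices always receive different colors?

0, 2, 3, 4, 5 are mutually adjacent (a clique of size 5), so at least 5 colors are needed.
5 colors suffice: color red → {0}; color blue → {2}; color green → {4}; color yellow → {5}; color purple → {1, 3}. Every edge joins two different colors.

5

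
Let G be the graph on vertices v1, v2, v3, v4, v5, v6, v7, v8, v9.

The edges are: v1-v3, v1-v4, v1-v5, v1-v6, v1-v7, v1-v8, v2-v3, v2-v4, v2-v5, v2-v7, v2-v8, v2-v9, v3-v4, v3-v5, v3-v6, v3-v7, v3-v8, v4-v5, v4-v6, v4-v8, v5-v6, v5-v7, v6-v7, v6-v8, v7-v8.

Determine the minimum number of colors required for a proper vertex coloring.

v1, v3, v5, v6, v7 are mutually adjacent (a clique of size 5), so at least 5 colors are needed.
5 colors suffice: color 1 → {v3, v9}; color 2 → {v4, v7}; color 3 → {v1, v2}; color 4 → {v6}; color 5 → {v5, v8}. Each edge has distinct colors on its endpoints.

5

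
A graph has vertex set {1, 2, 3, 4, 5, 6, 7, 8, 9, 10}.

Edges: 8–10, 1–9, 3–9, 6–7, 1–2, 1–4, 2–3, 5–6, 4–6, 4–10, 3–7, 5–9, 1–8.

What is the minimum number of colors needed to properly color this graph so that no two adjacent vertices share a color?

3

The cycle 9-5-6-4-1-9 has odd length 5, so it cannot be 2-colored; at least 3 colors are needed.
3 colors suffice: 1=red, 2=blue, 3=red, 4=blue, 5=green, 6=red, 7=blue, 8=blue, 9=blue, 10=red. Each edge has distinct colors on its endpoints.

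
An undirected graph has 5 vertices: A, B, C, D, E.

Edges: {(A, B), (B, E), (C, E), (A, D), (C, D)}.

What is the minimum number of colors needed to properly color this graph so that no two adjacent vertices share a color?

3

The cycle B-E-C-D-A-B has odd length 5, so it cannot be 2-colored; at least 3 colors are needed.
3 colors suffice: A=1, B=3, C=1, D=2, E=2. Every edge joins two different colors.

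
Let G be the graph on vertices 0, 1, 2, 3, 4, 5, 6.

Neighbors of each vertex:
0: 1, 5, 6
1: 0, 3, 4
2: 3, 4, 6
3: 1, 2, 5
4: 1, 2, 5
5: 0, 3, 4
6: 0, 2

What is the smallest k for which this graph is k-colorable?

The cycle 6-0-5-4-2-6 has odd length 5, so it cannot be 2-colored; at least 3 colors are needed.
3 colors suffice: color a → {1, 2, 5}; color b → {0, 3, 4}; color c → {6}. Every edge joins two different colors.

3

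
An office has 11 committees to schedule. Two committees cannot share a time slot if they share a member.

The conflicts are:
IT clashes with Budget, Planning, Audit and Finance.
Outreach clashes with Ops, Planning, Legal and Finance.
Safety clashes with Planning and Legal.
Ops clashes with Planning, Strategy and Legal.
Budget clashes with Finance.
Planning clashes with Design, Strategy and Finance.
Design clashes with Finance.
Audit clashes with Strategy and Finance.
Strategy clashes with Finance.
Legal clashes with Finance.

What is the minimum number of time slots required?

Audit, Strategy, Finance are mutually in conflict, so at least 3 time slots are needed.
3 time slots suffice: time slot 1 → {Safety, Ops, Finance}; time slot 2 → {Budget, Planning, Audit, Legal}; time slot 3 → {IT, Outreach, Design, Strategy}. No two conflicting committees share a time slot.

3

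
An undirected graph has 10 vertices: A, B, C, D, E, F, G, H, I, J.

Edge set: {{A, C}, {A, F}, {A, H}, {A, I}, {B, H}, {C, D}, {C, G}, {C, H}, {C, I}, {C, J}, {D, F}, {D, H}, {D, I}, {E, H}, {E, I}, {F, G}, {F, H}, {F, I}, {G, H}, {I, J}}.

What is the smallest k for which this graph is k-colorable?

3

C, G, H form a triangle, so at least 3 colors are needed.
A valid assignment using 3 colors: A=3, B=2, C=2, D=3, E=2, F=2, G=3, H=1, I=1, J=3. Every edge joins two different colors.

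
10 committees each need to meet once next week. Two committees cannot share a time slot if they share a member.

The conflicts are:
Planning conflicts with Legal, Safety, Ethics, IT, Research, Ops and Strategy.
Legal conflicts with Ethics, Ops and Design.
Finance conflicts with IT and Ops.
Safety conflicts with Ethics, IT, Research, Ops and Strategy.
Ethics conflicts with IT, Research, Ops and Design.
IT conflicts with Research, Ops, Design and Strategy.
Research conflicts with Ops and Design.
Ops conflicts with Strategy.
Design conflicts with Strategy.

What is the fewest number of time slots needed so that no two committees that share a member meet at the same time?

6

Planning, Safety, Ethics, IT, Research, Ops all conflict with each other, so at least 6 time slots are needed.
A valid assignment using 6 time slots: Planning=3, Legal=1, Finance=3, Safety=5, Ethics=4, IT=1, Research=6, Ops=2, Design=2, Strategy=4. Every pair that conflicts lands in different time slots.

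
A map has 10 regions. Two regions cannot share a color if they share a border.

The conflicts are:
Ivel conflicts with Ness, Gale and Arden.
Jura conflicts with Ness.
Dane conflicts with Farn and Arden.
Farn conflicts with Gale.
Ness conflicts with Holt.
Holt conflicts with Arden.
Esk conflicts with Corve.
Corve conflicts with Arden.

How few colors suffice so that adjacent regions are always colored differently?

The cycle Gale-Ivel-Arden-Dane-Farn-Gale has odd length 5, so it cannot be 2-colored; at least 3 colors are needed.
3 colors suffice: color 1 → {Ness, Gale, Esk, Arden}; color 2 → {Ivel, Jura, Dane, Holt, Corve}; color 3 → {Farn}. No two conflicting regions share a color.

3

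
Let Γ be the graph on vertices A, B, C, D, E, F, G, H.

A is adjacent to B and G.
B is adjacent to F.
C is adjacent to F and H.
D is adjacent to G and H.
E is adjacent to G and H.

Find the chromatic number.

The cycle A-G-E-H-C-F-B-A has odd length 7, so it cannot be 2-colored; at least 3 colors are needed.
3 colors suffice: color 1 → {F, G, H}; color 2 → {A, C, D, E}; color 3 → {B}. Each edge has distinct colors on its endpoints.

3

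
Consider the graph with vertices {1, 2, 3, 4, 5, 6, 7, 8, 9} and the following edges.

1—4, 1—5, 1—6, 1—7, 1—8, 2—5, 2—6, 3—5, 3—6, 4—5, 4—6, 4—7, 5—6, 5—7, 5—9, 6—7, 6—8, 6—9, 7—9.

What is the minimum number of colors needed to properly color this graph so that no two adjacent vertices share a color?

1, 4, 5, 6, 7 form a clique, so at least 5 colors are needed.
A valid assignment using 5 colors: 1=c, 2=c, 3=c, 4=e, 5=b, 6=a, 7=d, 8=b, 9=c. Each edge has distinct colors on its endpoints.

5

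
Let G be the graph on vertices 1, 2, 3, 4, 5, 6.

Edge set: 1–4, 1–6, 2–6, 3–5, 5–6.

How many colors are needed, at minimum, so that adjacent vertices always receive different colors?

5 and 6 are adjacent, so at least 2 colors are needed.
2 colors suffice: color red → {3, 4, 6}; color blue → {1, 2, 5}. Every edge joins two different colors.

2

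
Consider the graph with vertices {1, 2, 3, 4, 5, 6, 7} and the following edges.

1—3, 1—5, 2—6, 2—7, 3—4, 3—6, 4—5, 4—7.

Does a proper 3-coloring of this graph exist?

Yes

The chromatic number is 3. The cycle 4-3-6-2-7-4 has odd length 5, so it cannot be 2-colored; at least 3 colors are needed.
3 colors suffice: color red → {1, 4, 6}; color blue → {3, 5, 7}; color green → {2}.
That is already a proper 3-coloring.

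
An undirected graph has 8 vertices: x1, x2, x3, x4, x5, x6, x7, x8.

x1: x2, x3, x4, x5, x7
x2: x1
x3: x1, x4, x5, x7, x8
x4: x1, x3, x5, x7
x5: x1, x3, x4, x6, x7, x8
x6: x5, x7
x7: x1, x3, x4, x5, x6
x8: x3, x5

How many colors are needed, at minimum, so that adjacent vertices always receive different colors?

x1, x3, x4, x5, x7 are mutually adjacent (a clique of size 5), so at least 5 colors are needed.
A valid assignment using 5 colors: x1=2, x2=1, x3=3, x4=5, x5=1, x6=2, x7=4, x8=2. Each edge has distinct colors on its endpoints.

5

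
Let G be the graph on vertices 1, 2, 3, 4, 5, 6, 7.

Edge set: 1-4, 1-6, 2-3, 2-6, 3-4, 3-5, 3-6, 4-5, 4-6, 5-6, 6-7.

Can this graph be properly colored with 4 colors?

The chromatic number is 4. 3, 4, 5, 6 are pairwise adjacent (a clique of size 4), so at least 4 colors are needed.
One proper 4-coloring: 1=c, 2=b, 3=c, 4=b, 5=d, 6=a, 7=b.
That is already a proper 4-coloring.

Yes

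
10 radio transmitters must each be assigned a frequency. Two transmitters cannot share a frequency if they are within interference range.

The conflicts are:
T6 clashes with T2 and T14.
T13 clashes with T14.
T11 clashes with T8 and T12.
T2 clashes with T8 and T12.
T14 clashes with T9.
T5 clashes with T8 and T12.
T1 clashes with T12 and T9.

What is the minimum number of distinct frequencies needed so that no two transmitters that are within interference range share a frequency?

T13 and T14 conflict, so at least 2 frequencies are needed.
2 frequencies suffice: frequency 1 → {T6, T13, T8, T12, T9}; frequency 2 → {T11, T2, T14, T5, T1}. No two conflicting transmitters share a frequency.

2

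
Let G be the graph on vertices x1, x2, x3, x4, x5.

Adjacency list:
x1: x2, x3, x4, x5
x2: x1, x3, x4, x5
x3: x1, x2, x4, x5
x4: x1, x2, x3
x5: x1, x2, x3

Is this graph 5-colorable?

Yes

The chromatic number is 4. x1, x2, x3, x4 are mutually adjacent (a clique of size 4), so at least 4 colors are needed.
A valid assignment using 4 colors: x1=1, x2=3, x3=2, x4=4, x5=4.
Since 5 ≥ 4, a proper 5-coloring certainly exists.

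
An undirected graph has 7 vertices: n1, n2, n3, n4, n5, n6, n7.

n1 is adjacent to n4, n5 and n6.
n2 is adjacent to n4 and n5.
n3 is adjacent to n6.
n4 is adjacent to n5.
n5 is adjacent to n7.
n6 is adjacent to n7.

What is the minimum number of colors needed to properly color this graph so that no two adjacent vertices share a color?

n2, n4, n5 are pairwise adjacent, so at least 3 colors are needed.
3 colors suffice: color 1 → {n5, n6}; color 2 → {n3, n4, n7}; color 3 → {n1, n2}. No two adjacent vertices share a color.

3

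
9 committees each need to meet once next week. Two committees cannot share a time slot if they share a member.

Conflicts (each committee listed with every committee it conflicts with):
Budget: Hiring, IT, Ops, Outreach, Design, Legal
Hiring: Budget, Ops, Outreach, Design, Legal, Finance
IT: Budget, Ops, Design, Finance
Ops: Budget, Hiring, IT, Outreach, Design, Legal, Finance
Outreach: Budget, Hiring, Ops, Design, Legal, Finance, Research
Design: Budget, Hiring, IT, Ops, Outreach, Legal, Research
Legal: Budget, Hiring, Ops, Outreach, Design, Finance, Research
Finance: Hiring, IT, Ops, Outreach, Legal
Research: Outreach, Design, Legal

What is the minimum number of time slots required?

6

Budget, Hiring, Ops, Outreach, Design, Legal all conflict with each other, so at least 6 time slots are needed.
Using 6 time slots: Budget=5, Hiring=6, IT=3, Ops=1, Outreach=3, Design=2, Legal=4, Finance=2, Research=1. Every pair that conflicts lands in different time slots.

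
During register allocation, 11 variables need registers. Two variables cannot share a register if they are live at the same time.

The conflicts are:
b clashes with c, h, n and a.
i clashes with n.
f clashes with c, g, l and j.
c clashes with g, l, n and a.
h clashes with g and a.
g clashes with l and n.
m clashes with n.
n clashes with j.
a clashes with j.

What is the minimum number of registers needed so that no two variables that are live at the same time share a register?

f, c, g, l pairwise conflict, so at least 4 registers are needed.
4 registers suffice: register 1 → {i, c, h, m, j}; register 2 → {f, n, a}; register 3 → {b, g}; register 4 → {l}. Each listed conflict is separated.

4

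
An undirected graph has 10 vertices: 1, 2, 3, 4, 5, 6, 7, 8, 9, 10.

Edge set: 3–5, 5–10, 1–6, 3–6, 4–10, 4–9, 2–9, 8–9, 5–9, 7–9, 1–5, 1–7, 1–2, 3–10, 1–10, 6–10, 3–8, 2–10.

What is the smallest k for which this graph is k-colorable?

3, 5, 10 are mutually adjacent, so at least 3 colors are needed.
3 colors suffice: color a → {9, 10}; color b → {1, 3, 4}; color c → {2, 5, 6, 7, 8}. Each edge has distinct colors on its endpoints.

3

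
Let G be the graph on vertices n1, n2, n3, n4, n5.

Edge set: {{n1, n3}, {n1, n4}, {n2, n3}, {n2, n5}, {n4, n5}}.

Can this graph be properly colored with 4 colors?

Yes

The chromatic number is 3. The cycle n1-n4-n5-n2-n3-n1 has odd length 5, so it cannot be 2-colored; at least 3 colors are needed.
One proper 3-coloring: n1=3, n2=2, n3=1, n4=2, n5=1.
Since 4 ≥ 3, a proper 4-coloring certainly exists.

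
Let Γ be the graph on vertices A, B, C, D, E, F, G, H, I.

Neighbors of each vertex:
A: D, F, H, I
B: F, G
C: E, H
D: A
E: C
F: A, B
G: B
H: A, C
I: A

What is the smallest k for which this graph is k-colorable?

2

B and F are adjacent, so at least 2 colors are needed.
A valid assignment using 2 colors: A=1, B=1, C=1, D=2, E=2, F=2, G=2, H=2, I=2. No two adjacent vertices share a color.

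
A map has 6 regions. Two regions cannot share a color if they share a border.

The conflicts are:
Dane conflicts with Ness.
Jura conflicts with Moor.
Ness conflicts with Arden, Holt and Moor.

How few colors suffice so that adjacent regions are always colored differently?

Ness and Holt conflict, so at least 2 colors are needed.
One proper 2-coloring: Dane=2, Jura=1, Ness=1, Arden=2, Holt=2, Moor=2. No two conflicting regions share a color.

2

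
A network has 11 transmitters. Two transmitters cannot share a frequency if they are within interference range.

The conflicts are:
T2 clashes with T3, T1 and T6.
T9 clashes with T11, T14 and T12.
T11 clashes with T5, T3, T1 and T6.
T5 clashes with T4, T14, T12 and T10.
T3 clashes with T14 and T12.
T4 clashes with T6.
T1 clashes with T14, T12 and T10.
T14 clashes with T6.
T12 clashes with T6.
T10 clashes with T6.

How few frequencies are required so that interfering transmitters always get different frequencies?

2

T9 and T12 conflict, so at least 2 frequencies are needed.
2 frequencies suffice: T2=2, T9=1, T11=2, T5=1, T3=1, T4=2, T1=1, T14=2, T12=2, T10=2, T6=1. Each listed conflict is separated.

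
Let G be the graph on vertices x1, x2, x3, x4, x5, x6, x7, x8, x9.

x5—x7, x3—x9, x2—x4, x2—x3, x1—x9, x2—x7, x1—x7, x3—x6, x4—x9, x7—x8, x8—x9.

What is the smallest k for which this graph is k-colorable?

3

The cycle x1-x9-x3-x2-x7-x1 has odd length 5, so it cannot be 2-colored; at least 3 colors are needed.
3 colors suffice: x1=2, x2=3, x3=2, x4=2, x5=2, x6=1, x7=1, x8=2, x9=1. Every edge joins two different colors.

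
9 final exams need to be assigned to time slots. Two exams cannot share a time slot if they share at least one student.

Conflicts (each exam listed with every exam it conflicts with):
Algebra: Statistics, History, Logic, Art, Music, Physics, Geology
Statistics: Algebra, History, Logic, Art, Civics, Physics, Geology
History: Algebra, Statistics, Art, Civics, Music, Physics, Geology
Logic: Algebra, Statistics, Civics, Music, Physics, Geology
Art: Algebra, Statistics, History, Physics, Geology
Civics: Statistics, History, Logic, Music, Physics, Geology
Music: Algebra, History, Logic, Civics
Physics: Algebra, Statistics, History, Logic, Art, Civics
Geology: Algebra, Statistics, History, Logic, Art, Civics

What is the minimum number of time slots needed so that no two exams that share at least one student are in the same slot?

Algebra, Statistics, History, Art, Geology pairwise conflict, so at least 5 time slots are needed.
5 time slots suffice: Algebra=1, Statistics=2, History=3, Logic=3, Art=5, Civics=1, Music=2, Physics=4, Geology=4. No two conflicting exams share a time slot.

5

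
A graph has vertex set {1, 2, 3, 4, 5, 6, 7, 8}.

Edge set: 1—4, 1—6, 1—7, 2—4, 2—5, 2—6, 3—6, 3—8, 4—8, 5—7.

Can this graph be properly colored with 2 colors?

No

The cycle 8-3-6-2-4-8 has odd length 5, so it cannot be 2-colored; at least 3 colors are needed.
So 2 colors are not enough.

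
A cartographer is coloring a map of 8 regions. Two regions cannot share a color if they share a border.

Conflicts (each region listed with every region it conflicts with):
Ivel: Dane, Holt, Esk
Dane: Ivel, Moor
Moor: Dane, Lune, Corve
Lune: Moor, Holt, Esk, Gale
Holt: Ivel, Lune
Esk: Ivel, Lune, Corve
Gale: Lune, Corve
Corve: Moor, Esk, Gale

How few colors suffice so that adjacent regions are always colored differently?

3

The cycle Ivel-Holt-Lune-Moor-Dane-Ivel has odd length 5, so it cannot be 2-colored; at least 3 colors are needed.
3 colors suffice: color 1 → {Ivel, Lune, Corve}; color 2 → {Moor, Holt, Esk, Gale}; color 3 → {Dane}. No two conflicting regions share a color.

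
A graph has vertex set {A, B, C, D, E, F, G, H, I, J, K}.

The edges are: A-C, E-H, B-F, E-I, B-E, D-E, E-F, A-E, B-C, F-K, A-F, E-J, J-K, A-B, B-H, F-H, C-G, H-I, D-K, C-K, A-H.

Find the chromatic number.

5

A, B, E, F, H form a clique, so at least 5 colors are needed.
One proper 5-coloring: A=3, B=2, C=1, D=3, E=1, F=4, G=2, H=5, I=2, J=3, K=2. Each edge has distinct colors on its endpoints.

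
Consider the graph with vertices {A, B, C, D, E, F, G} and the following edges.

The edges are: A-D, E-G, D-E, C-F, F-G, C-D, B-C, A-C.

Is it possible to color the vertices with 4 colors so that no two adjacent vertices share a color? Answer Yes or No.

The chromatic number is 3. A, C, D are mutually adjacent, so at least 3 colors are needed.
3 colors suffice: A=3, B=2, C=1, D=2, E=3, F=2, G=1.
Since 4 ≥ 3, a proper 4-coloring certainly exists.

Yes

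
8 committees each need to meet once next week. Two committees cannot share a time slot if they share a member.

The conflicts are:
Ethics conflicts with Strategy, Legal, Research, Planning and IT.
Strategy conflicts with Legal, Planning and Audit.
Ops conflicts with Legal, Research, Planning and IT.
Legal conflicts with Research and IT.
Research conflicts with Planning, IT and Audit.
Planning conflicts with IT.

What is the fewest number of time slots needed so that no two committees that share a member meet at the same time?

Ethics, Legal, Research, IT all conflict with each other, so at least 4 time slots are needed.
A valid assignment using 4 time slots: Ethics=2, Strategy=1, Ops=2, Legal=4, Research=1, Planning=4, IT=3, Audit=2. No two conflicting committees share a time slot.

4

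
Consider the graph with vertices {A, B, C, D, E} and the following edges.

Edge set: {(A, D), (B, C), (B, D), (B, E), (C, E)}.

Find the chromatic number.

B, C, E are mutually adjacent, so at least 3 colors are needed.
A valid assignment using 3 colors: A=1, B=1, C=2, D=2, E=3. No two adjacent vertices share a color.

3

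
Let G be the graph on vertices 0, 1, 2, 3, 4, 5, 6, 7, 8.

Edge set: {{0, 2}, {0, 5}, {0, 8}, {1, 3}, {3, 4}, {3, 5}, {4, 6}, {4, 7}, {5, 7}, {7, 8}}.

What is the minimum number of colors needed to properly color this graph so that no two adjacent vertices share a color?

2

7 and 8 are adjacent, so at least 2 colors are needed.
2 colors suffice: color a → {1, 2, 4, 5, 8}; color b → {0, 3, 6, 7}. Every edge joins two different colors.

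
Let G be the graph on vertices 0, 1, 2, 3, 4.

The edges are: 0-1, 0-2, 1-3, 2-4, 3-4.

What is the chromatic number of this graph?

3

The cycle 0-1-3-4-2-0 has odd length 5, so it cannot be 2-colored; at least 3 colors are needed.
One proper 3-coloring: 0=green, 1=blue, 2=red, 3=red, 4=blue. No two adjacent vertices share a color.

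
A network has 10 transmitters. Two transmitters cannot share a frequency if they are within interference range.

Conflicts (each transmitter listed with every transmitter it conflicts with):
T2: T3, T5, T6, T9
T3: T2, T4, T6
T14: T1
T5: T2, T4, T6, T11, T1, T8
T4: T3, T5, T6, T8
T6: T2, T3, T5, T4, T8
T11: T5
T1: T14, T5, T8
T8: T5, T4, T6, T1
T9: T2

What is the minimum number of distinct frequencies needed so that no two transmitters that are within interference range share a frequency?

4

T5, T4, T6, T8 pairwise conflict, so at least 4 frequencies are needed.
Using 4 frequencies: T2=3, T3=1, T14=1, T5=1, T4=3, T6=2, T11=2, T1=2, T8=4, T9=1. Each listed conflict is separated.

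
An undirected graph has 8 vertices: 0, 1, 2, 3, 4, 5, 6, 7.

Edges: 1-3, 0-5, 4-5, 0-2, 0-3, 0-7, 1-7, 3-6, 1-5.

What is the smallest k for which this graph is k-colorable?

2

0 and 3 are adjacent, so at least 2 colors are needed.
2 colors suffice: color red → {0, 1, 4, 6}; color blue → {2, 3, 5, 7}. Each edge has distinct colors on its endpoints.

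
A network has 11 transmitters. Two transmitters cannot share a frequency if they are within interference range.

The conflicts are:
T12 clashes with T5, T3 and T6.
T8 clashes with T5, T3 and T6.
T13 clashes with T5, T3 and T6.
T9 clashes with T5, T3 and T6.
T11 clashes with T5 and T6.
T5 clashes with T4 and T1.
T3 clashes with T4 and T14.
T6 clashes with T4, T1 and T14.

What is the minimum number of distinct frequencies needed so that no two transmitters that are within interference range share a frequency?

2

T6 and T14 conflict, so at least 2 frequencies are needed.
A valid assignment using 2 frequencies: T12=2, T8=2, T13=2, T9=2, T11=2, T5=1, T3=1, T6=1, T4=2, T1=2, T14=2. Each listed conflict is separated.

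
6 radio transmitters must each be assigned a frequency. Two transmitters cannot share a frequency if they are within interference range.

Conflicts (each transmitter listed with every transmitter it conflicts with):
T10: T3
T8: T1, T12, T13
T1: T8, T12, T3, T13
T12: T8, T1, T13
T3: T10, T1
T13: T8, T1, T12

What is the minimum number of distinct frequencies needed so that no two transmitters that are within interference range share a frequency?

4

T8, T1, T12, T13 are mutually in conflict, so at least 4 frequencies are needed.
4 frequencies suffice: frequency 1 → {T10, T1}; frequency 2 → {T3, T13}; frequency 3 → {T12}; frequency 4 → {T8}. Every pair that conflicts lands in different frequencies.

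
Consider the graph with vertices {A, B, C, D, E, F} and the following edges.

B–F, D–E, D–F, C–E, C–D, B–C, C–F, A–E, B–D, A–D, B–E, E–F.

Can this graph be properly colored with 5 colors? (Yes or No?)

The chromatic number is 5. B, C, D, E, F are mutually adjacent (a clique of size 5), so at least 5 colors are needed.
5 colors suffice: color 1 → {D}; color 2 → {E}; color 3 → {A, C}; color 4 → {B}; color 5 → {F}.
That is already a proper 5-coloring.

Yes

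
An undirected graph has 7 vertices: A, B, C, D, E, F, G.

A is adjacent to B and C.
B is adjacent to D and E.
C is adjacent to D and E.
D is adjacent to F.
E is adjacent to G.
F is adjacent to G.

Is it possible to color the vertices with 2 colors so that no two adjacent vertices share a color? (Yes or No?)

The cycle E-C-D-F-G-E has odd length 5, so it cannot be 2-colored; at least 3 colors are needed.
So 2 colors are not enough.

No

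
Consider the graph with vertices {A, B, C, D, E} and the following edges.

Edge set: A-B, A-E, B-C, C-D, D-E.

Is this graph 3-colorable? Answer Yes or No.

Yes

The chromatic number is 3. The cycle C-B-A-E-D-C has odd length 5, so it cannot be 2-colored; at least 3 colors are needed.
3 colors suffice: color 1 → {A, D}; color 2 → {B, E}; color 3 → {C}.
That is already a proper 3-coloring.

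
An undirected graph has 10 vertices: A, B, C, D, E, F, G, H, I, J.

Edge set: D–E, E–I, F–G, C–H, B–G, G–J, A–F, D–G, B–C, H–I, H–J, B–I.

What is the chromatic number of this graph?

The cycle B-I-E-D-G-B has odd length 5, so it cannot be 2-colored; at least 3 colors are needed.
3 colors suffice: color red → {A, C, G, I}; color blue → {B, E, F, H}; color green → {D, J}. Every edge joins two different colors.

3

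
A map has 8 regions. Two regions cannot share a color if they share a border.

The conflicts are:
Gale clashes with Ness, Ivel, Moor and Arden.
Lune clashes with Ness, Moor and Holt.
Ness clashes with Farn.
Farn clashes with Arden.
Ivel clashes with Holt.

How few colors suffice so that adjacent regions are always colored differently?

The cycle Ivel-Gale-Ness-Lune-Holt-Ivel has odd length 5, so it cannot be 2-colored; at least 3 colors are needed.
3 colors suffice: color 1 → {Gale, Lune, Farn}; color 2 → {Ness, Moor, Arden, Holt}; color 3 → {Ivel}. Each listed conflict is separated.

3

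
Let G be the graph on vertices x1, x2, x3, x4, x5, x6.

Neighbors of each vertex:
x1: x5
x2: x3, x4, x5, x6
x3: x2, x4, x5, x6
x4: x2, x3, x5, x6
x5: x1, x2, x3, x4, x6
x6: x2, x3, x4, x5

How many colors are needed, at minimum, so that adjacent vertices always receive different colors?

5

x2, x3, x4, x5, x6 form a clique, so at least 5 colors are needed.
5 colors suffice: color red → {x5}; color blue → {x1, x3}; color green → {x2}; color yellow → {x4}; color purple → {x6}. Every edge joins two different colors.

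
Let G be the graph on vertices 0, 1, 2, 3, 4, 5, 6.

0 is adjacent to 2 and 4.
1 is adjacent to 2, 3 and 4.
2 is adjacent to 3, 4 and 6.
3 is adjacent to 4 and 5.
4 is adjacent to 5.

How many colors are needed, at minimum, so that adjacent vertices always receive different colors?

4

1, 2, 3, 4 are pairwise adjacent (a clique of size 4), so at least 4 colors are needed.
4 colors suffice: 0=c, 1=d, 2=b, 3=c, 4=a, 5=b, 6=a. Each edge has distinct colors on its endpoints.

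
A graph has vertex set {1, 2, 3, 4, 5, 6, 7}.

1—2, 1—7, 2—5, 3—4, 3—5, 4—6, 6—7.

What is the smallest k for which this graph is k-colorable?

3

The cycle 4-3-5-2-1-7-6-4 has odd length 7, so it cannot be 2-colored; at least 3 colors are needed.
3 colors suffice: color red → {2, 3, 7}; color blue → {1, 5, 6}; color green → {4}. No two adjacent vertices share a color.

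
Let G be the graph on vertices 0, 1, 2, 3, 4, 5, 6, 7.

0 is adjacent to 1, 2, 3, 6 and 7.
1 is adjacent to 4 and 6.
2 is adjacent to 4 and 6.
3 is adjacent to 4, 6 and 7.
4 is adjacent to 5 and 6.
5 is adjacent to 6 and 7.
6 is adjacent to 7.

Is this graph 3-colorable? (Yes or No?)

No

0, 3, 6, 7 form a clique, so at least 4 colors are needed.
So 3 colors are not enough.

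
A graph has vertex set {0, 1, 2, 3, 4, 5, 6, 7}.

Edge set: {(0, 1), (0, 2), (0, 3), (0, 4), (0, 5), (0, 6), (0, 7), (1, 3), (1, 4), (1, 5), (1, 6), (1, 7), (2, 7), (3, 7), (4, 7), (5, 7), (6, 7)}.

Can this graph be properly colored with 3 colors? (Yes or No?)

0, 1, 4, 7 form a clique, so at least 4 colors are needed.
So 3 colors are not enough.

No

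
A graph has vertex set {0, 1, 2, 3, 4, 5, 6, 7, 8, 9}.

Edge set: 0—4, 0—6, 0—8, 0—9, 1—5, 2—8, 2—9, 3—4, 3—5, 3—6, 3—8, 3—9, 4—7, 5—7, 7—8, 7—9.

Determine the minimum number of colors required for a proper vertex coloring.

2

3 and 5 are adjacent, so at least 2 colors are needed.
2 colors suffice: color a → {0, 1, 2, 3, 7}; color b → {4, 5, 6, 8, 9}. Each edge has distinct colors on its endpoints.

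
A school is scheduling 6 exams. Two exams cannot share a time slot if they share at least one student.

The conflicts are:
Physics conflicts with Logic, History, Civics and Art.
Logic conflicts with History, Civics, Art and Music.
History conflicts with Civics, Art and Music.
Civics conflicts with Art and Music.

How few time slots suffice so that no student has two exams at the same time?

5

Physics, Logic, History, Civics, Art pairwise conflict, so at least 5 time slots are needed.
5 time slots suffice: time slot 1 → {Logic}; time slot 2 → {History}; time slot 3 → {Civics}; time slot 4 → {Art, Music}; time slot 5 → {Physics}. Every pair that conflicts lands in different time slots.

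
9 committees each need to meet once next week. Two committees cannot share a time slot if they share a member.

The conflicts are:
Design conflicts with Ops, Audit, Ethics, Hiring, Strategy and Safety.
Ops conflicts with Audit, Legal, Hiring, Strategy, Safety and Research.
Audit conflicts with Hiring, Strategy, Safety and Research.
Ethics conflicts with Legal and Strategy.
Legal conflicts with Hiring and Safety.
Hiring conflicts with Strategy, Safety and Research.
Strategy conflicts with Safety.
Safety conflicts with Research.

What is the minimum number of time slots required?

Design, Ops, Audit, Hiring, Strategy, Safety all conflict with each other, so at least 6 time slots are needed.
6 time slots suffice: Design=6, Ops=1, Audit=5, Ethics=1, Legal=4, Hiring=3, Strategy=4, Safety=2, Research=4. Every pair that conflicts lands in different time slots.

6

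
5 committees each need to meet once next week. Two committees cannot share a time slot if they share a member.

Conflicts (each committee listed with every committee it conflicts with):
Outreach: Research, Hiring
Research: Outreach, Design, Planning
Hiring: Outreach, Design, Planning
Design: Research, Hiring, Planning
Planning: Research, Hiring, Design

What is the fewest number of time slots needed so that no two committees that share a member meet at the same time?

3

Hiring, Design, Planning are mutually in conflict, so at least 3 time slots are needed.
Using 3 time slots: Outreach=2, Research=1, Hiring=1, Design=2, Planning=3. No two conflicting committees share a time slot.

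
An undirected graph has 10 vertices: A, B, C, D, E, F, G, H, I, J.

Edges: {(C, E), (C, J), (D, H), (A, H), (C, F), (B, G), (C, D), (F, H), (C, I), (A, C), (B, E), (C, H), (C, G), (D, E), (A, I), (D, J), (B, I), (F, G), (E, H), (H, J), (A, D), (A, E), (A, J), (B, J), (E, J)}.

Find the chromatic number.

A, C, D, E, H, J are mutually adjacent (a clique of size 6), so at least 6 colors are needed.
One proper 6-coloring: A=3, B=1, C=1, D=6, E=2, F=2, G=3, H=5, I=2, J=4. No two adjacent vertices share a color.

6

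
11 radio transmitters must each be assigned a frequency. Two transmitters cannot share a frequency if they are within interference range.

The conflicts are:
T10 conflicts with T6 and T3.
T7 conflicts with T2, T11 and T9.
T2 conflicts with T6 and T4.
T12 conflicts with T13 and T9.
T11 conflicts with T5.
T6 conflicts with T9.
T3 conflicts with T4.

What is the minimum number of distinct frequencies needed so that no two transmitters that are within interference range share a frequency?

3

The cycle T10-T6-T2-T4-T3-T10 has odd length 5, so it cannot be 2-colored; at least 3 frequencies are needed.
A valid assignment using 3 frequencies: T10=3, T7=2, T2=1, T12=2, T11=1, T13=1, T6=2, T9=1, T3=1, T4=2, T5=2. Each listed conflict is separated.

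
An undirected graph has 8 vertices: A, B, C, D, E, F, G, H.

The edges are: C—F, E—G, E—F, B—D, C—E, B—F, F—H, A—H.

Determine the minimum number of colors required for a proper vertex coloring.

C, E, F form a triangle, so at least 3 colors are needed.
3 colors suffice: color 1 → {A, D, F, G}; color 2 → {B, E, H}; color 3 → {C}. Each edge has distinct colors on its endpoints.

3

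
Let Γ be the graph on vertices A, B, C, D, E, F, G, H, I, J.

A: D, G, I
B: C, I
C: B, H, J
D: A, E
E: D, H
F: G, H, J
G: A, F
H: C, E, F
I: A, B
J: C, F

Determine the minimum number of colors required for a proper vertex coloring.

3

The cycle C-H-F-G-A-I-B-C has odd length 7, so it cannot be 2-colored; at least 3 colors are needed.
3 colors suffice: color 1 → {A, C, E, F}; color 2 → {D, G, H, I, J}; color 3 → {B}. Every edge joins two different colors.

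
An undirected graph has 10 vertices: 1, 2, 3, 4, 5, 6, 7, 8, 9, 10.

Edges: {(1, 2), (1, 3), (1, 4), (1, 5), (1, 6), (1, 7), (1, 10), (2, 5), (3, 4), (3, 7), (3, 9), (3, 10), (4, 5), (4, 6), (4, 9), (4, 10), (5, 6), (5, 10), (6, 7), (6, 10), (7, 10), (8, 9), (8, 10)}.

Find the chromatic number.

5

1, 4, 5, 6, 10 are mutually adjacent (a clique of size 5), so at least 5 colors are needed.
5 colors suffice: color a → {2, 9, 10}; color b → {1, 8}; color c → {4, 7}; color d → {3, 5}; color e → {6}. Every edge joins two different colors.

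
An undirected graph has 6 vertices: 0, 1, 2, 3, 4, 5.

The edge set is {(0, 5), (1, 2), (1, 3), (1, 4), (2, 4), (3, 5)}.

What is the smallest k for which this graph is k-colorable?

1, 2, 4 form a triangle, so at least 3 colors are needed.
3 colors suffice: color red → {1, 5}; color blue → {0, 2, 3}; color green → {4}. Each edge has distinct colors on its endpoints.

3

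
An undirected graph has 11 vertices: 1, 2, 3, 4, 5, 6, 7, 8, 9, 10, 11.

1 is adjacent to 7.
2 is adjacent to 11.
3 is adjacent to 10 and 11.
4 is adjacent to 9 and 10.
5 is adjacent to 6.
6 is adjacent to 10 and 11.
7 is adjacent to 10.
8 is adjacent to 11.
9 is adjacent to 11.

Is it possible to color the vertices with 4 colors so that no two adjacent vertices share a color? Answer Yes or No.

Yes

The chromatic number is 3. The cycle 11-6-10-4-9-11 has odd length 5, so it cannot be 2-colored; at least 3 colors are needed.
3 colors suffice: color a → {1, 5, 10, 11}; color b → {2, 3, 6, 7, 8, 9}; color c → {4}.
Since 4 ≥ 3, a proper 4-coloring certainly exists.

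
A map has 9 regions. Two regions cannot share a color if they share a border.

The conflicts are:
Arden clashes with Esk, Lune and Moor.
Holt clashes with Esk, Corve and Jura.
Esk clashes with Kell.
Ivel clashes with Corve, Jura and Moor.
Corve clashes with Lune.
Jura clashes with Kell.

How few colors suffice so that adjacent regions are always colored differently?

The cycle Esk-Arden-Lune-Corve-Holt-Esk has odd length 5, so it cannot be 2-colored; at least 3 colors are needed.
3 colors suffice: color 1 → {Arden, Holt, Ivel, Kell}; color 2 → {Esk, Corve, Jura, Moor}; color 3 → {Lune}. No two conflicting regions share a color.

3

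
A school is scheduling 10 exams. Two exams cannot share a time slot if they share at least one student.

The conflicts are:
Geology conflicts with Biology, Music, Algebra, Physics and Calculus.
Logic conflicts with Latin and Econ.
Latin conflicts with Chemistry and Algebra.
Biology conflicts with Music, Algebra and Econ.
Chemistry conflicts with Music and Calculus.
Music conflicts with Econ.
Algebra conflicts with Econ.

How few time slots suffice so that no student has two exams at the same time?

3

Biology, Music, Econ are mutually in conflict, so at least 3 time slots are needed.
3 time slots suffice: time slot 1 → {Geology, Chemistry, Econ}; time slot 2 → {Latin, Biology, Physics, Calculus}; time slot 3 → {Logic, Music, Algebra}. Each listed conflict is separated.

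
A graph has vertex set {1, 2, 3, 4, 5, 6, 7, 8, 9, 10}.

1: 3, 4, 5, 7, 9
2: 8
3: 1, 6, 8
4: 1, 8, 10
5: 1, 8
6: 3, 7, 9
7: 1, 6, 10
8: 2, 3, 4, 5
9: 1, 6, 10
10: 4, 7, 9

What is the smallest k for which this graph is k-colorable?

7 and 10 are adjacent, so at least 2 colors are needed.
One proper 2-coloring: 1=red, 2=blue, 3=blue, 4=blue, 5=blue, 6=red, 7=blue, 8=red, 9=blue, 10=red. Every edge joins two different colors.

2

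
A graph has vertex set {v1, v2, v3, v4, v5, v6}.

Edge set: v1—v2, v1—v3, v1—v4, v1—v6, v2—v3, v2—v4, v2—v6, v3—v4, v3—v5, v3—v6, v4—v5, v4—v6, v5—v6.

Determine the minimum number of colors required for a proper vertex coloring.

v1, v2, v3, v4, v6 are pairwise adjacent (a clique of size 5), so at least 5 colors are needed.
5 colors suffice: color 1 → {v6}; color 2 → {v3}; color 3 → {v4}; color 4 → {v2, v5}; color 5 → {v1}. No two adjacent vertices share a color.

5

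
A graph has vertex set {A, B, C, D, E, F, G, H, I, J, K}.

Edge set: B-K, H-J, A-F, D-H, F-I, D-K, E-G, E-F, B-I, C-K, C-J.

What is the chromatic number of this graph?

The cycle C-J-H-D-K-C has odd length 5, so it cannot be 2-colored; at least 3 colors are needed.
3 colors suffice: A=blue, B=blue, C=blue, D=blue, E=blue, F=red, G=red, H=red, I=green, J=green, K=red. Each edge has distinct colors on its endpoints.

3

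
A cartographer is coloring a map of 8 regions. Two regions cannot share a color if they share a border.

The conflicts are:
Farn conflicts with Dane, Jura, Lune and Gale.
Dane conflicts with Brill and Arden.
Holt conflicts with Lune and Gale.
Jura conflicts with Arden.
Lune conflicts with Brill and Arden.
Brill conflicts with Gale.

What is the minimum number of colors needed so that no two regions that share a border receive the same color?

2

Farn and Lune conflict, so at least 2 colors are needed.
2 colors suffice: color 1 → {Dane, Jura, Lune, Gale}; color 2 → {Farn, Holt, Brill, Arden}. Every pair that conflicts lands in different colors.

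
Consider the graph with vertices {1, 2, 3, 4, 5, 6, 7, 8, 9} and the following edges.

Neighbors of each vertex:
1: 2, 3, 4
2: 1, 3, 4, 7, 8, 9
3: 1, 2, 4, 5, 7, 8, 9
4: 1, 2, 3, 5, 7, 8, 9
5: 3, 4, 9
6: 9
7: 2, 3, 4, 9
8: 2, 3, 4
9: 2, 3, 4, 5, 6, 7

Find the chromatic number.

2, 3, 4, 7, 9 form a clique, so at least 5 colors are needed.
5 colors suffice: color red → {4, 6}; color blue → {3}; color green → {2, 5}; color yellow → {1, 8, 9}; color purple → {7}. No two adjacent vertices share a color.

5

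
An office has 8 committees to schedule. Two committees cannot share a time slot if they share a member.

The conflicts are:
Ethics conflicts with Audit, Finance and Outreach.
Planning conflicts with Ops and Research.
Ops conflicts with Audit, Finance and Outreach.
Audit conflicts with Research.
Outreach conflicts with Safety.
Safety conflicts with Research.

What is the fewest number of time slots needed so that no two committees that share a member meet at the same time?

The cycle Safety-Outreach-Ops-Planning-Research-Safety has odd length 5, so it cannot be 2-colored; at least 3 time slots are needed.
3 time slots suffice: time slot 1 → {Ethics, Ops, Research}; time slot 2 → {Planning, Audit, Finance, Outreach}; time slot 3 → {Safety}. Each listed conflict is separated.

3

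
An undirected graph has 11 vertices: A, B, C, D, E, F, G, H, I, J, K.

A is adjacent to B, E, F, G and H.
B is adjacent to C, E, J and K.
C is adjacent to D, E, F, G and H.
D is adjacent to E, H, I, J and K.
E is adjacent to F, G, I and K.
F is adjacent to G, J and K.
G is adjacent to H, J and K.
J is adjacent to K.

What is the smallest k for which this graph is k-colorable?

A, E, F, G are pairwise adjacent (a clique of size 4), so at least 4 colors are needed.
4 colors suffice: color red → {E, H, J}; color blue → {B, D, G}; color green → {A, C, I, K}; color yellow → {F}. No two adjacent vertices share a color.

4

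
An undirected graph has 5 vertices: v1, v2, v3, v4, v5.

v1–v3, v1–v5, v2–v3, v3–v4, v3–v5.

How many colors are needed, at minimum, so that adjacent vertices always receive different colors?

3

v1, v3, v5 form a triangle, so at least 3 colors are needed.
3 colors suffice: color 1 → {v3}; color 2 → {v1, v2, v4}; color 3 → {v5}. No two adjacent vertices share a color.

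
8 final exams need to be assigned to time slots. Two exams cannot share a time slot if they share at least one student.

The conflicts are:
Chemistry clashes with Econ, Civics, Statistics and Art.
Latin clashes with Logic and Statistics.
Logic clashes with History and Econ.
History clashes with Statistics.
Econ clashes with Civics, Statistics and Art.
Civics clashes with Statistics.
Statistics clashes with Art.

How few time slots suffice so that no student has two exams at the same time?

4

Chemistry, Econ, Statistics, Art pairwise conflict, so at least 4 time slots are needed.
4 time slots suffice: time slot 1 → {Logic, Statistics}; time slot 2 → {Latin, History, Econ}; time slot 3 → {Chemistry}; time slot 4 → {Civics, Art}. No two conflicting exams share a time slot.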